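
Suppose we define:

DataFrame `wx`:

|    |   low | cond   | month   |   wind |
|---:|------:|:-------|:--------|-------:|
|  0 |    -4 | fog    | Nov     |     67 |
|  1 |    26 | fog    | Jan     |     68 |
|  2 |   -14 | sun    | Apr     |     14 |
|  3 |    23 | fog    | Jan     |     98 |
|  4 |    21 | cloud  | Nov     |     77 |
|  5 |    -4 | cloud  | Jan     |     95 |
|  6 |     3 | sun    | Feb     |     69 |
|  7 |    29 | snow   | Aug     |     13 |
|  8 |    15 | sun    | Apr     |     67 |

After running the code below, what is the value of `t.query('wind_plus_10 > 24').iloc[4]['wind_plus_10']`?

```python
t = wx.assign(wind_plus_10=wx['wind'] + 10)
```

105

add column wind_plus_10 = wx['wind'] + 10:
   low   cond month  wind  wind_plus_10
0   -4    fog   Nov    67            77
1   26    fog   Jan    68            78
2  -14    sun   Apr    14            24
3   23    fog   Jan    98           108
4   21  cloud   Nov    77            87
5   -4  cloud   Jan    95           105
6    3    sun   Feb    69            79
7   29   snow   Aug    13            23
8   15    sun   Apr    67            77
filter rows where wind_plus_10 > 24:
   low   cond month  wind  wind_plus_10
0   -4    fog   Nov    67            77
1   26    fog   Jan    68            78
3   23    fog   Jan    98           108
4   21  cloud   Nov    77            87
5   -4  cloud   Jan    95           105
6    3    sun   Feb    69            79
8   15    sun   Apr    67            77
Then the value at position 4, column 'wind_plus_10': 105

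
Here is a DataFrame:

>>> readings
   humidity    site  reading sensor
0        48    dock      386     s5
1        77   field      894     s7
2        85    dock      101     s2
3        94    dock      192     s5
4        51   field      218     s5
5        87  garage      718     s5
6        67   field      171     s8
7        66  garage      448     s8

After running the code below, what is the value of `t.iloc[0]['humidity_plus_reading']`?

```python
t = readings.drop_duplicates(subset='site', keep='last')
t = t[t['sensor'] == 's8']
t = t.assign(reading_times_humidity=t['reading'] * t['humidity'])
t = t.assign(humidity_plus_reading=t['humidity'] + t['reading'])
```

drop duplicate site (keep=last):
   humidity    site  reading sensor
3        94    dock      192     s5
6        67   field      171     s8
7        66  garage      448     s8
filter rows where sensor == 's8':
   humidity    site  reading sensor
6        67   field      171     s8
7        66  garage      448     s8
add column reading_times_humidity = t['reading'] * t['humidity']:
   humidity    site  reading sensor  reading_times_humidity
6        67   field      171     s8                   11457
7        66  garage      448     s8                   29568
add column humidity_plus_reading = t['humidity'] + t['reading']:
   humidity    site  reading sensor  reading_times_humidity  humidity_plus_reading
6        67   field      171     s8                   11457                    238
7        66  garage      448     s8                   29568                    514
Then the value at position 0, column 'humidity_plus_reading': 238

238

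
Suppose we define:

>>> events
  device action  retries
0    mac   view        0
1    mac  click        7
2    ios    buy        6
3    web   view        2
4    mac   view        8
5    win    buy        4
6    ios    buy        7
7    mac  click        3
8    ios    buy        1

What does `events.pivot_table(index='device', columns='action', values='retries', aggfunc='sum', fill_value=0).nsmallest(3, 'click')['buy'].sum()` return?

18

pivot: rows=device, cols=action, sum(retries):
action  buy  click  view
device                  
ios      14      0     0
mac       0     10     8
web       0      0     2
win       4      0     0
take 3 rows with smallest click:
action  buy  click  view
device                  
ios      14      0     0
web       0      0     2
win       4      0     0
Reading off the sum of column 'buy', we get 18.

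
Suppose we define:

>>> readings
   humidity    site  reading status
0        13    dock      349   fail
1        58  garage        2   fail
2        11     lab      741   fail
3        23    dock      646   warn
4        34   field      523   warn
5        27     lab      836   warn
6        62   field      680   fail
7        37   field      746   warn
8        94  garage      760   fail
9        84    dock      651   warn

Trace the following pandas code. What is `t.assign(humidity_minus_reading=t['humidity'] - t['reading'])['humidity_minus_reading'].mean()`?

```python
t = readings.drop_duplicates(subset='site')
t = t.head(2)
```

drop duplicate site (keep=first):
   humidity    site  reading status
0        13    dock      349   fail
1        58  garage        2   fail
2        11     lab      741   fail
4        34   field      523   warn
take first 2 rows:
   humidity    site  reading status
0        13    dock      349   fail
1        58  garage        2   fail
add column humidity_minus_reading = t['humidity'] - t['reading']:
   humidity    site  reading status  humidity_minus_reading
0        13    dock      349   fail                    -336
1        58  garage        2   fail                      56
Finally, mean of column 'humidity_minus_reading' = -140.0.

-140.0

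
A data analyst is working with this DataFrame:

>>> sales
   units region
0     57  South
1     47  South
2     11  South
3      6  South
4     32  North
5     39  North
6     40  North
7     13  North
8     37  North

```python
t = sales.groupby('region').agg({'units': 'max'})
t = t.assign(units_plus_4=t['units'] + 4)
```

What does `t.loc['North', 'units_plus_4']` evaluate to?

44

group by region, max of units:
        units
region       
North      40
South      57
add column units_plus_4 = t['units'] + 4:
        units  units_plus_4
region                     
North      40            44
South      57            61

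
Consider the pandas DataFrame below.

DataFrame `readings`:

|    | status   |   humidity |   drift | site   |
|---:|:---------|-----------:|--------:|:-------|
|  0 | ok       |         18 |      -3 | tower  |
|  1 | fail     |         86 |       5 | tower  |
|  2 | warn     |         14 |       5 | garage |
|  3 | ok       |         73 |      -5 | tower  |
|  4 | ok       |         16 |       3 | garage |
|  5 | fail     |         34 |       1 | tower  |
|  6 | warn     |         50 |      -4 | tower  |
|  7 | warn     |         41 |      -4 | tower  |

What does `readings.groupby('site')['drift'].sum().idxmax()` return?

group by site, sum of drift:
site
garage     8
tower    -10
Name: drift, dtype: int64
Then the label with the largest value: garage

garage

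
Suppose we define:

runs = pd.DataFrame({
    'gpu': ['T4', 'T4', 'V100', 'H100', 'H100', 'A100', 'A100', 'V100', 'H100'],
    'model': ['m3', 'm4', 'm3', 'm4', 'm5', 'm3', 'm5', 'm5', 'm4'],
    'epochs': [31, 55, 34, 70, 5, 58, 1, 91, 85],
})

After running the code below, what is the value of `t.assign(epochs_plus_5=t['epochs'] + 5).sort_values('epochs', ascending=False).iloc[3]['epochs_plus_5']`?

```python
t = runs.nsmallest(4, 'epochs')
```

take 4 rows with smallest epochs:
    gpu model  epochs
6  A100    m5       1
4  H100    m5       5
0    T4    m3      31
2  V100    m3      34
add column epochs_plus_5 = t['epochs'] + 5:
    gpu model  epochs  epochs_plus_5
6  A100    m5       1              6
4  H100    m5       5             10
0    T4    m3      31             36
2  V100    m3      34             39
sort by epochs descending:
    gpu model  epochs  epochs_plus_5
2  V100    m3      34             39
0    T4    m3      31             36
4  H100    m5       5             10
6  A100    m5       1              6

6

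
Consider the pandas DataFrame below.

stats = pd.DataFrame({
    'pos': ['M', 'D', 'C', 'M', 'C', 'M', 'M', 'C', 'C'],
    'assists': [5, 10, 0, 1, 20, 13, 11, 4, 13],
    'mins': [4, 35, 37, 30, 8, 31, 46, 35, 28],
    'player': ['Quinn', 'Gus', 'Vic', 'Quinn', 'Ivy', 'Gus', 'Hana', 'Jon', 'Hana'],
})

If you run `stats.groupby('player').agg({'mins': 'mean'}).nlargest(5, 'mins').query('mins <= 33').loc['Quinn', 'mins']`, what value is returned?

17.0

group by player, mean of mins:
        mins
player      
Gus     33.0
Hana    37.0
Ivy      8.0
Jon     35.0
Quinn   17.0
Vic     37.0
take 5 rows with largest mins:
        mins
player      
Hana    37.0
Vic     37.0
Jon     35.0
Gus     33.0
Quinn   17.0
filter rows where mins <= 33:
        mins
player      
Gus     33.0
Quinn   17.0
Finally, value at row 'Quinn', column 'mins' = 17.0.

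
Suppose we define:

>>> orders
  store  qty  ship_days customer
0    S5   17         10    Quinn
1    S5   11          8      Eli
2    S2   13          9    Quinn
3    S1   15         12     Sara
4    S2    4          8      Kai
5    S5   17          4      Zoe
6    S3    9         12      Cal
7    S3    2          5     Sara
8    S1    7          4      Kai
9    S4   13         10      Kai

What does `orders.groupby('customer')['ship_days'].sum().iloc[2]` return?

group by customer, sum of ship_days:
customer
Cal      12
Eli       8
Kai      22
Quinn    19
Sara     17
Zoe       4
Name: ship_days, dtype: int64
Hence 22.

22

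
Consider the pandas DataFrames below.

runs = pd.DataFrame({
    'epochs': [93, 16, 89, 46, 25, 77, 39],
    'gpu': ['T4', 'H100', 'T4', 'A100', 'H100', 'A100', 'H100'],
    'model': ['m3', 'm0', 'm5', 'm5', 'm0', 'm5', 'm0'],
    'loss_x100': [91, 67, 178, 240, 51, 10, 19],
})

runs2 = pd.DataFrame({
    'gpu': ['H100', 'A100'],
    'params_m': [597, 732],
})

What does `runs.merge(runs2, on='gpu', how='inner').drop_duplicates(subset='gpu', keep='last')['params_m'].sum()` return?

1329

merge on 'gpu' (how='inner') → 5 rows:
   epochs   gpu model  loss_x100  params_m
0      16  H100    m0         67       597
1      46  A100    m5        240       732
2      25  H100    m0         51       597
3      77  A100    m5         10       732
4      39  H100    m0         19       597
drop duplicate gpu (keep=last):
   epochs   gpu model  loss_x100  params_m
3      77  A100    m5         10       732
4      39  H100    m0         19       597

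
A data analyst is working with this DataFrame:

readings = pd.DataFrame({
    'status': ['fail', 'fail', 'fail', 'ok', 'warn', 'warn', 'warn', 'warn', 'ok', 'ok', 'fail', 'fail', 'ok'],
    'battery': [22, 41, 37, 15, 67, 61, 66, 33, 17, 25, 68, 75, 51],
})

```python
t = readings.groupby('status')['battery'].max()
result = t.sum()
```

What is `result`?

group by status, max of battery:
status
fail    75
ok      51
warn    67
Name: battery, dtype: int64
sum of the resulting series → 193

193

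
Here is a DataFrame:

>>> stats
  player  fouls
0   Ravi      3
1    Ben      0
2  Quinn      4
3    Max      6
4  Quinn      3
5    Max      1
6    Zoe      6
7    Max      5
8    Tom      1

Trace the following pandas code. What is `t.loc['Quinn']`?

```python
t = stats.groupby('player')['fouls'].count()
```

group by player, count of fouls:
player
Ben      1
Max      3
Quinn    2
Ravi     1
Tom      1
Zoe      1
Name: fouls, dtype: int64
Then the value at index 'Quinn': 2

2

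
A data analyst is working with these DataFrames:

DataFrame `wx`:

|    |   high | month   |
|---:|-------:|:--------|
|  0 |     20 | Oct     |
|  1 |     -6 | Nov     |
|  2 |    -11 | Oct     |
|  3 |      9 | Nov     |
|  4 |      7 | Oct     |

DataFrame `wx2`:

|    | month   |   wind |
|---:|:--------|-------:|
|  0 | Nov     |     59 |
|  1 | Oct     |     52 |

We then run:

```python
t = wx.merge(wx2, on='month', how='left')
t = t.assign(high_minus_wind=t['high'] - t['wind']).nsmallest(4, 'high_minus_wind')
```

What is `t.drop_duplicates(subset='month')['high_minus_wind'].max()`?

merge on 'month' (how='left') → 5 rows:
   high month  wind
0    20   Oct    52
1    -6   Nov    59
2   -11   Oct    52
3     9   Nov    59
4     7   Oct    52
add column high_minus_wind = t['high'] - t['wind']:
   high month  wind  high_minus_wind
0    20   Oct    52              -32
1    -6   Nov    59              -65
2   -11   Oct    52              -63
3     9   Nov    59              -50
4     7   Oct    52              -45
take 4 rows with smallest high_minus_wind:
   high month  wind  high_minus_wind
1    -6   Nov    59              -65
2   -11   Oct    52              -63
3     9   Nov    59              -50
4     7   Oct    52              -45
drop duplicate month (keep=first):
   high month  wind  high_minus_wind
1    -6   Nov    59              -65
2   -11   Oct    52              -63
The max of column 'high_minus_wind' is -63.

-63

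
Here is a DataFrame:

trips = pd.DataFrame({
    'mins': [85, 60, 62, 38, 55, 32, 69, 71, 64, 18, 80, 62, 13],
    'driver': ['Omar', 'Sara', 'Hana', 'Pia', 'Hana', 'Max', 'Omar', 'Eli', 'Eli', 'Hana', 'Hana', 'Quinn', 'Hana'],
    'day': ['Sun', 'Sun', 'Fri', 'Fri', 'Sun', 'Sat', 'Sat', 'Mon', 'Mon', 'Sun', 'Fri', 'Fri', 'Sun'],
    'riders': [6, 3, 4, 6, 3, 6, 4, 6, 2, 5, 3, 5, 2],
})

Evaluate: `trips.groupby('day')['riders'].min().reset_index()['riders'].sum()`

11

group by day, min of riders:
day
Fri    3
Mon    2
Sat    4
Sun    2
Name: riders, dtype: int64
reset_index():
   day  riders
0  Fri       3
1  Mon       2
2  Sat       4
3  Sun       2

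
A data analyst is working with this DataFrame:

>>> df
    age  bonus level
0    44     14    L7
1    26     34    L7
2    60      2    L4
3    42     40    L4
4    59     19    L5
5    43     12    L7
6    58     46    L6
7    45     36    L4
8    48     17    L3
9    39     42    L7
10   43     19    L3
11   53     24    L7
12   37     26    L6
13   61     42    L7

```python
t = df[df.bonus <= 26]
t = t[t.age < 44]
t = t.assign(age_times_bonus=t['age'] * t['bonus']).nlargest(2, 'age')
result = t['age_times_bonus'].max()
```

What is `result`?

filter rows where bonus <= 26:
    age  bonus level
0    44     14    L7
2    60      2    L4
4    59     19    L5
5    43     12    L7
8    48     17    L3
10   43     19    L3
11   53     24    L7
12   37     26    L6
filter rows where age < 44:
    age  bonus level
5    43     12    L7
10   43     19    L3
12   37     26    L6
add column age_times_bonus = t['age'] * t['bonus']:
    age  bonus level  age_times_bonus
5    43     12    L7              516
10   43     19    L3              817
12   37     26    L6              962
take 2 rows with largest age:
    age  bonus level  age_times_bonus
5    43     12    L7              516
10   43     19    L3              817
The max of column 'age_times_bonus' is 817.

817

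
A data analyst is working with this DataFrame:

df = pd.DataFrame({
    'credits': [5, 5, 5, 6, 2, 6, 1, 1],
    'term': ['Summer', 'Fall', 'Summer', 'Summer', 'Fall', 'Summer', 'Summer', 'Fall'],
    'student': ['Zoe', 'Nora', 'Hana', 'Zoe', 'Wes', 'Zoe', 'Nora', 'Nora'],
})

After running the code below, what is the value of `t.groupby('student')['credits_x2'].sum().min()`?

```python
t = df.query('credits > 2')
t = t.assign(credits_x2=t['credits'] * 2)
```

10

filter rows where credits > 2:
   credits    term student
0        5  Summer     Zoe
1        5    Fall    Nora
2        5  Summer    Hana
3        6  Summer     Zoe
5        6  Summer     Zoe
add column credits_x2 = t['credits'] * 2:
   credits    term student  credits_x2
0        5  Summer     Zoe          10
1        5    Fall    Nora          10
2        5  Summer    Hana          10
3        6  Summer     Zoe          12
5        6  Summer     Zoe          12
group by student, sum of credits_x2:
student
Hana    10
Nora    10
Zoe     34
Name: credits_x2, dtype: int64
Then the min of the resulting series: 10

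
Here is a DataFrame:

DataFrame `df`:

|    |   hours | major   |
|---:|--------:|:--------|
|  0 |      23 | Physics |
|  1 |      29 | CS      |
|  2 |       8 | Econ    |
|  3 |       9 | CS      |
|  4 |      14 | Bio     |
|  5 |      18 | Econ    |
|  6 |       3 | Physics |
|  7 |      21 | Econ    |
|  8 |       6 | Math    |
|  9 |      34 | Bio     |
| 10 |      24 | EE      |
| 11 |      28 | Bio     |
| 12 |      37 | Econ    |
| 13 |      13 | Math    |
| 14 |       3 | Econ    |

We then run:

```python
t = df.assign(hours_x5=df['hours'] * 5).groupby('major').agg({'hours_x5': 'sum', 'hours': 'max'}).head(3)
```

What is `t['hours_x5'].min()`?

add column hours_x5 = df['hours'] * 5:
    hours    major  hours_x5
0      23  Physics       115
1      29       CS       145
2       8     Econ        40
3       9       CS        45
4      14      Bio        70
5      18     Econ        90
6       3  Physics        15
7      21     Econ       105
8       6     Math        30
9      34      Bio       170
10     24       EE       120
11     28      Bio       140
12     37     Econ       185
13     13     Math        65
14      3     Econ        15
group by major: sum(hours_x5), max(hours):
         hours_x5  hours
major                   
Bio           380     34
CS            190     29
EE            120     24
Econ          435     37
Math           95     13
Physics       130     23
take first 3 rows:
       hours_x5  hours
major                 
Bio         380     34
CS          190     29
EE          120     24
min of column 'hours_x5' → 120

120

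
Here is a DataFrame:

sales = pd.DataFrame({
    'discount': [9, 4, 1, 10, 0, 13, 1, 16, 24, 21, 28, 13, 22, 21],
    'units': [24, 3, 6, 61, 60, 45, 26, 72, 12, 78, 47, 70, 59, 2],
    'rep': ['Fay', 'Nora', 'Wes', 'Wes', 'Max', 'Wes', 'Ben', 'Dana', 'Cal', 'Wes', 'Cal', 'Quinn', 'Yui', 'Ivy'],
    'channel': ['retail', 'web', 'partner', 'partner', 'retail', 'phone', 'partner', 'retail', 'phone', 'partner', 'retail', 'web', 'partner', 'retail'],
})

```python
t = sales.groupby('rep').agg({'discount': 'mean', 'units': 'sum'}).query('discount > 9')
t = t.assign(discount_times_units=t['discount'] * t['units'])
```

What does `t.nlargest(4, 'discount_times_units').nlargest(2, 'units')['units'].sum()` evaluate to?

group by rep: mean(discount), sum(units):
       discount  units
rep                   
Ben        1.00     26
Cal       26.00     59
Dana      16.00     72
Fay        9.00     24
Ivy       21.00      2
Max        0.00     60
Nora       4.00      3
Quinn     13.00     70
Wes       11.25    190
Yui       22.00     59
filter rows where discount > 9:
       discount  units
rep                   
Cal       26.00     59
Dana      16.00     72
Ivy       21.00      2
Quinn     13.00     70
Wes       11.25    190
Yui       22.00     59
add column discount_times_units = t['discount'] * t['units']:
       discount  units  discount_times_units
rep                                         
Cal       26.00     59                1534.0
Dana      16.00     72                1152.0
Ivy       21.00      2                  42.0
Quinn     13.00     70                 910.0
Wes       11.25    190                2137.5
Yui       22.00     59                1298.0
take 4 rows with largest discount_times_units:
      discount  units  discount_times_units
rep                                        
Wes      11.25    190                2137.5
Cal      26.00     59                1534.0
Yui      22.00     59                1298.0
Dana     16.00     72                1152.0
take 2 rows with largest units:
      discount  units  discount_times_units
rep                                        
Wes      11.25    190                2137.5
Dana     16.00     72                1152.0
So sum() = 262.

262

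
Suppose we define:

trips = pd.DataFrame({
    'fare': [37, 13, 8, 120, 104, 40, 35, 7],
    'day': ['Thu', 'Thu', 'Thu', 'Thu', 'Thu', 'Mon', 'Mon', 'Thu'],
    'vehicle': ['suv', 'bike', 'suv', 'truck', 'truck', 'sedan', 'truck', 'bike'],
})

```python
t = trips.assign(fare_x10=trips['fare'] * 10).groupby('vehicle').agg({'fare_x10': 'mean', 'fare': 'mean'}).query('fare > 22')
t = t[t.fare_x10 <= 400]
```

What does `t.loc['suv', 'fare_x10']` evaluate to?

add column fare_x10 = trips['fare'] * 10:
   fare  day vehicle  fare_x10
0    37  Thu     suv       370
1    13  Thu    bike       130
2     8  Thu     suv        80
3   120  Thu   truck      1200
4   104  Thu   truck      1040
5    40  Mon   sedan       400
6    35  Mon   truck       350
7     7  Thu    bike        70
group by vehicle: mean(fare_x10), mean(fare):
           fare_x10       fare
vehicle                       
bike     100.000000  10.000000
sedan    400.000000  40.000000
suv      225.000000  22.500000
truck    863.333333  86.333333
filter rows where fare > 22:
           fare_x10       fare
vehicle                       
sedan    400.000000  40.000000
suv      225.000000  22.500000
truck    863.333333  86.333333
filter rows where fare_x10 <= 400:
         fare_x10  fare
vehicle                
sedan       400.0  40.0
suv         225.0  22.5
Hence 225.0.

225.0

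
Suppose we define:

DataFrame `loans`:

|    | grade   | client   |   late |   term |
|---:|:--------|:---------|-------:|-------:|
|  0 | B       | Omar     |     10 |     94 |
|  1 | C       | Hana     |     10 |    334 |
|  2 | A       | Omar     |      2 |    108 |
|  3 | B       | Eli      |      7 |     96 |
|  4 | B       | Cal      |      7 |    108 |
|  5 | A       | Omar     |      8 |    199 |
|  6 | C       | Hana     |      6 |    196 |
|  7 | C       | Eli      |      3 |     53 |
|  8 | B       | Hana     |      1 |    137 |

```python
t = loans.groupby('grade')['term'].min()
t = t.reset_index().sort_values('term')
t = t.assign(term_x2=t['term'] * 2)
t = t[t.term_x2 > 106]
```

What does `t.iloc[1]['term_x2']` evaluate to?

group by grade, min of term:
grade
A    108
B     94
C     53
Name: term, dtype: int64
reset_index():
  grade  term
0     A   108
1     B    94
2     C    53
sort by term:
  grade  term
2     C    53
1     B    94
0     A   108
add column term_x2 = t['term'] * 2:
  grade  term  term_x2
2     C    53      106
1     B    94      188
0     A   108      216
filter rows where term_x2 > 106:
  grade  term  term_x2
1     B    94      188
0     A   108      216
Then the value at position 1, column 'term_x2': 216

216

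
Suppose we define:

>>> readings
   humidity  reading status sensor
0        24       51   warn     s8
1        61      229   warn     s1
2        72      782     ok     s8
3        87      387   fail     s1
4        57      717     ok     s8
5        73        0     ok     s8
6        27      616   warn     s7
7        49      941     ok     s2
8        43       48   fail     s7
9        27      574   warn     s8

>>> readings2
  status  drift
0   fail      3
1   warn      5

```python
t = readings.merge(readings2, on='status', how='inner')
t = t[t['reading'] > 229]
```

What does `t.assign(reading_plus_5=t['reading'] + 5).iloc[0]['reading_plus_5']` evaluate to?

392

merge on 'status' (how='inner') → 6 rows:
   humidity  reading status sensor  drift
0        24       51   warn     s8      5
1        61      229   warn     s1      5
2        87      387   fail     s1      3
3        27      616   warn     s7      5
4        43       48   fail     s7      3
5        27      574   warn     s8      5
filter rows where reading > 229:
   humidity  reading status sensor  drift
2        87      387   fail     s1      3
3        27      616   warn     s7      5
5        27      574   warn     s8      5
add column reading_plus_5 = t['reading'] + 5:
   humidity  reading status sensor  drift  reading_plus_5
2        87      387   fail     s1      3             392
3        27      616   warn     s7      5             621
5        27      574   warn     s8      5             579
Then the value at position 0, column 'reading_plus_5': 392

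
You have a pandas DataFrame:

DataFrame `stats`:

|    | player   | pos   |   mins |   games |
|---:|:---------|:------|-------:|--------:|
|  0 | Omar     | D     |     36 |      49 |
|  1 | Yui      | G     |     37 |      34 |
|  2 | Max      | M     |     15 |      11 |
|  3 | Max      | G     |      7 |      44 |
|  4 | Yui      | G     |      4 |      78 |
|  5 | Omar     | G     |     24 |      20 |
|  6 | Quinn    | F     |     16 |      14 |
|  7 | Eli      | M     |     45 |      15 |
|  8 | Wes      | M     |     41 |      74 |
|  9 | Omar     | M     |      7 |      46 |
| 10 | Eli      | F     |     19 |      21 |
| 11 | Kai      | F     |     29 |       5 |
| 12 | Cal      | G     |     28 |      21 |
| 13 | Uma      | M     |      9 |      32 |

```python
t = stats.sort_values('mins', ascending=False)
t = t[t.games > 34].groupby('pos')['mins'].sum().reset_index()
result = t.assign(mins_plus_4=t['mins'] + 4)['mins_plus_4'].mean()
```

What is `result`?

sort by mins descending:
   player pos  mins  games
7     Eli   M    45     15
8     Wes   M    41     74
1     Yui   G    37     34
0    Omar   D    36     49
11    Kai   F    29      5
12    Cal   G    28     21
5    Omar   G    24     20
10    Eli   F    19     21
6   Quinn   F    16     14
2     Max   M    15     11
13    Uma   M     9     32
3     Max   G     7     44
9    Omar   M     7     46
4     Yui   G     4     78
filter rows where games > 34:
  player pos  mins  games
8    Wes   M    41     74
0   Omar   D    36     49
3    Max   G     7     44
9   Omar   M     7     46
4    Yui   G     4     78
group by pos, sum of mins:
pos
D    36
G    11
M    48
Name: mins, dtype: int64
reset_index():
  pos  mins
0   D    36
1   G    11
2   M    48
add column mins_plus_4 = t['mins'] + 4:
  pos  mins  mins_plus_4
0   D    36           40
1   G    11           15
2   M    48           52
mean of column 'mins_plus_4' → 35.6666666667

35.6666666667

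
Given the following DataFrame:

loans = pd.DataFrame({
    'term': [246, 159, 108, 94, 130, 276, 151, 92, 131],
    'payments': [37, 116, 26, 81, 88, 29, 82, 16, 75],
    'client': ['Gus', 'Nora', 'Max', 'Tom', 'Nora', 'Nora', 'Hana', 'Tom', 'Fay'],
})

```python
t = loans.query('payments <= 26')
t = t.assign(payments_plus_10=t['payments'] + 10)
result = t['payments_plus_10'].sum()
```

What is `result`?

filter rows where payments <= 26:
   term  payments client
2   108        26    Max
7    92        16    Tom
add column payments_plus_10 = t['payments'] + 10:
   term  payments client  payments_plus_10
2   108        26    Max                36
7    92        16    Tom                26
Taking the sum of column 'payments_plus_10' gives 62.

62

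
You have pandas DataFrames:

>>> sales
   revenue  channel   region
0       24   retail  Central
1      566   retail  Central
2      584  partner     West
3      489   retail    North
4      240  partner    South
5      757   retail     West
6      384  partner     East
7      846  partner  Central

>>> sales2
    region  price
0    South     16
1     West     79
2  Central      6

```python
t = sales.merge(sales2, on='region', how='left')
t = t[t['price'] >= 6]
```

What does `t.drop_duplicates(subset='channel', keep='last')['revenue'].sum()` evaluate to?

merge on 'region' (how='left') → 8 rows:
   revenue  channel   region  price
0       24   retail  Central    6.0
1      566   retail  Central    6.0
2      584  partner     West   79.0
3      489   retail    North    NaN
4      240  partner    South   16.0
5      757   retail     West   79.0
6      384  partner     East    NaN
7      846  partner  Central    6.0
filter rows where price >= 6:
   revenue  channel   region  price
0       24   retail  Central    6.0
1      566   retail  Central    6.0
2      584  partner     West   79.0
4      240  partner    South   16.0
5      757   retail     West   79.0
7      846  partner  Central    6.0
drop duplicate channel (keep=last):
   revenue  channel   region  price
5      757   retail     West   79.0
7      846  partner  Central    6.0
So sum() = 1603.

1603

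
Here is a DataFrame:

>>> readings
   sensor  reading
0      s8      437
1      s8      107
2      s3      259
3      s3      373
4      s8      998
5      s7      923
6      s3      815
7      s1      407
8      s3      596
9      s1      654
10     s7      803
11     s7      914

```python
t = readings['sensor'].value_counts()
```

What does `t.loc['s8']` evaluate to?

value_counts of sensor:
sensor
s3    4
s8    3
s7    3
s1    2
Name: count, dtype: int64
Then the value at index 's8': 3

3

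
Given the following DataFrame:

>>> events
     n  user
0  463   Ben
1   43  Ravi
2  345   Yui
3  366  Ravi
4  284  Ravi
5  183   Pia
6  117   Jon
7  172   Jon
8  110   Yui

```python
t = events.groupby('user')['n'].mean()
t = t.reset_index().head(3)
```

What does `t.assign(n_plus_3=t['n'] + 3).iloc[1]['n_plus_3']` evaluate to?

group by user, mean of n:
user
Ben     463.0
Jon     144.5
Pia     183.0
Ravi    231.0
Yui     227.5
Name: n, dtype: float64
reset_index():
   user      n
0   Ben  463.0
1   Jon  144.5
2   Pia  183.0
3  Ravi  231.0
4   Yui  227.5
take first 3 rows:
  user      n
0  Ben  463.0
1  Jon  144.5
2  Pia  183.0
add column n_plus_3 = t['n'] + 3:
  user      n  n_plus_3
0  Ben  463.0     466.0
1  Jon  144.5     147.5
2  Pia  183.0     186.0
value at position 1, column 'n_plus_3' → 147.5

147.5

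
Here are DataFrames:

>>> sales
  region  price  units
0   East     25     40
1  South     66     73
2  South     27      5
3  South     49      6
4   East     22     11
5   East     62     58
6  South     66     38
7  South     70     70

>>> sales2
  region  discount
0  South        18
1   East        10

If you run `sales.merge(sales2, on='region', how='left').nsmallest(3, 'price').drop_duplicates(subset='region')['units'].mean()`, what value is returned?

8.0

merge on 'region' (how='left') → 8 rows:
  region  price  units  discount
0   East     25     40        10
1  South     66     73        18
2  South     27      5        18
3  South     49      6        18
4   East     22     11        10
5   East     62     58        10
6  South     66     38        18
7  South     70     70        18
take 3 rows with smallest price:
  region  price  units  discount
4   East     22     11        10
0   East     25     40        10
2  South     27      5        18
drop duplicate region (keep=first):
  region  price  units  discount
4   East     22     11        10
2  South     27      5        18
Taking the mean of column 'units' gives 8.0.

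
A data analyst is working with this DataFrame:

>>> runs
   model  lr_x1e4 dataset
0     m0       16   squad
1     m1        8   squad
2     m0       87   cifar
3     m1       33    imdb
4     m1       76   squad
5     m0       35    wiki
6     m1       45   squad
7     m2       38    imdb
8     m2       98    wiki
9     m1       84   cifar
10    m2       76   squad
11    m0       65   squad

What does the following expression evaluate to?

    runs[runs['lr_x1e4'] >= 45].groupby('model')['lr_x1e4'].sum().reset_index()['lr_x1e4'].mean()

177.0

filter rows where lr_x1e4 >= 45:
   model  lr_x1e4 dataset
2     m0       87   cifar
4     m1       76   squad
6     m1       45   squad
8     m2       98    wiki
9     m1       84   cifar
10    m2       76   squad
11    m0       65   squad
group by model, sum of lr_x1e4:
model
m0    152
m1    205
m2    174
Name: lr_x1e4, dtype: int64
reset_index():
  model  lr_x1e4
0    m0      152
1    m1      205
2    m2      174
Then the mean of column 'lr_x1e4': 177.0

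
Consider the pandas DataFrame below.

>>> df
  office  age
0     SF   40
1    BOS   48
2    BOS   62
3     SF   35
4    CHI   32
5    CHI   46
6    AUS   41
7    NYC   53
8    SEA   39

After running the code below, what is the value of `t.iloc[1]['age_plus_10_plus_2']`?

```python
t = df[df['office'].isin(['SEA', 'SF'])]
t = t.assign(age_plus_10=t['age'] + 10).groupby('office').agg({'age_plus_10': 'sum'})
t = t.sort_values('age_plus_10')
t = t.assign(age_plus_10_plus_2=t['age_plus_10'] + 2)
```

filter rows where office in ['SEA', 'SF']:
  office  age
0     SF   40
3     SF   35
8    SEA   39
add column age_plus_10 = t['age'] + 10:
  office  age  age_plus_10
0     SF   40           50
3     SF   35           45
8    SEA   39           49
group by office, sum of age_plus_10:
        age_plus_10
office             
SEA              49
SF               95
sort by age_plus_10:
        age_plus_10
office             
SEA              49
SF               95
add column age_plus_10_plus_2 = t['age_plus_10'] + 2:
        age_plus_10  age_plus_10_plus_2
office                                 
SEA              49                  51
SF               95                  97

97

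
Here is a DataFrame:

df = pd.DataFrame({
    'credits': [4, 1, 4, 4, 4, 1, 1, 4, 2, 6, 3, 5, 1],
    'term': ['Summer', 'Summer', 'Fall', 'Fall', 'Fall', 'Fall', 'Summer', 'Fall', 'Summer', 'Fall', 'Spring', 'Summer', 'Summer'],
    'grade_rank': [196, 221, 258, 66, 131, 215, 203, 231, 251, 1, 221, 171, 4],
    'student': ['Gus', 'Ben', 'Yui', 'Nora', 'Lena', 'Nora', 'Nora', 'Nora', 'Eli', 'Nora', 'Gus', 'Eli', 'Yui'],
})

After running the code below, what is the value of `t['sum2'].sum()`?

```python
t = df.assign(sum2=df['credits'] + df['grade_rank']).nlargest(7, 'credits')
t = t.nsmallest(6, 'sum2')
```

add column sum2 = df['credits'] + df['grade_rank']:
    credits    term  grade_rank student  sum2
0         4  Summer         196     Gus   200
1         1  Summer         221     Ben   222
2         4    Fall         258     Yui   262
3         4    Fall          66    Nora    70
4         4    Fall         131    Lena   135
5         1    Fall         215    Nora   216
6         1  Summer         203    Nora   204
7         4    Fall         231    Nora   235
8         2  Summer         251     Eli   253
9         6    Fall           1    Nora     7
10        3  Spring         221     Gus   224
11        5  Summer         171     Eli   176
12        1  Summer           4     Yui     5
take 7 rows with largest credits:
    credits    term  grade_rank student  sum2
9         6    Fall           1    Nora     7
11        5  Summer         171     Eli   176
0         4  Summer         196     Gus   200
2         4    Fall         258     Yui   262
3         4    Fall          66    Nora    70
4         4    Fall         131    Lena   135
7         4    Fall         231    Nora   235
take 6 rows with smallest sum2:
    credits    term  grade_rank student  sum2
9         6    Fall           1    Nora     7
3         4    Fall          66    Nora    70
4         4    Fall         131    Lena   135
11        5  Summer         171     Eli   176
0         4  Summer         196     Gus   200
7         4    Fall         231    Nora   235
Hence 823.

823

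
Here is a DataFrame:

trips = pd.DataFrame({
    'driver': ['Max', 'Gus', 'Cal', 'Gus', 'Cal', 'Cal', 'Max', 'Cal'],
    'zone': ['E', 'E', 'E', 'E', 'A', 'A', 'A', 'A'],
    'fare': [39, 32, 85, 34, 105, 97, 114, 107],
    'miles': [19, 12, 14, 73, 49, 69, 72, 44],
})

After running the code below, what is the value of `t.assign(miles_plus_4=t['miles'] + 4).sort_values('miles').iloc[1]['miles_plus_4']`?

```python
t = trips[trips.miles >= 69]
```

76

filter rows where miles >= 69:
  driver zone  fare  miles
3    Gus    E    34     73
5    Cal    A    97     69
6    Max    A   114     72
add column miles_plus_4 = t['miles'] + 4:
  driver zone  fare  miles  miles_plus_4
3    Gus    E    34     73            77
5    Cal    A    97     69            73
6    Max    A   114     72            76
sort by miles:
  driver zone  fare  miles  miles_plus_4
5    Cal    A    97     69            73
6    Max    A   114     72            76
3    Gus    E    34     73            77
Then the value at position 1, column 'miles_plus_4': 76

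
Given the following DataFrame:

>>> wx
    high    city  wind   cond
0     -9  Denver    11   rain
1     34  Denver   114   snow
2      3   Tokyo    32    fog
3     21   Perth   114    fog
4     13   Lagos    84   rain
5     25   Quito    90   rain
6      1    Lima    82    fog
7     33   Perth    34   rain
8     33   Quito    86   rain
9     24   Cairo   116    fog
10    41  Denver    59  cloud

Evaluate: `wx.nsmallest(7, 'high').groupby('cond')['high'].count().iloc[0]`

4

take 7 rows with smallest high:
   high    city  wind  cond
0    -9  Denver    11  rain
6     1    Lima    82   fog
2     3   Tokyo    32   fog
4    13   Lagos    84  rain
3    21   Perth   114   fog
9    24   Cairo   116   fog
5    25   Quito    90  rain
group by cond, count of high:
cond
fog     4
rain    3
Name: high, dtype: int64
Then the value at position 0: 4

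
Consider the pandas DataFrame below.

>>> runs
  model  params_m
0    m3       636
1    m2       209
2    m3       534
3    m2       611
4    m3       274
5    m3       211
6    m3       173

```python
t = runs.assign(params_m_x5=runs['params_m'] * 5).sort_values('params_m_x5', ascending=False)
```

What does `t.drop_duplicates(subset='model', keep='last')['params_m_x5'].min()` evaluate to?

865

add column params_m_x5 = runs['params_m'] * 5:
  model  params_m  params_m_x5
0    m3       636         3180
1    m2       209         1045
2    m3       534         2670
3    m2       611         3055
4    m3       274         1370
5    m3       211         1055
6    m3       173          865
sort by params_m_x5 descending:
  model  params_m  params_m_x5
0    m3       636         3180
3    m2       611         3055
2    m3       534         2670
4    m3       274         1370
5    m3       211         1055
1    m2       209         1045
6    m3       173          865
drop duplicate model (keep=last):
  model  params_m  params_m_x5
1    m2       209         1045
6    m3       173          865
min of column 'params_m_x5' → 865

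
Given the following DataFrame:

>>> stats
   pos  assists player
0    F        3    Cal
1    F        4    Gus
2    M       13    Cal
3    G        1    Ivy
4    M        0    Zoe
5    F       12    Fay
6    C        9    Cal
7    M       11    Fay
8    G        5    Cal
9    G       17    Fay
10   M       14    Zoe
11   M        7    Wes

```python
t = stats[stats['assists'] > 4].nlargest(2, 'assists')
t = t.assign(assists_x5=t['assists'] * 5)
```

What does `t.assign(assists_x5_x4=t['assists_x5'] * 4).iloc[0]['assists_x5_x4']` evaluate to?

340

filter rows where assists > 4:
   pos  assists player
2    M       13    Cal
5    F       12    Fay
6    C        9    Cal
7    M       11    Fay
8    G        5    Cal
9    G       17    Fay
10   M       14    Zoe
11   M        7    Wes
take 2 rows with largest assists:
   pos  assists player
9    G       17    Fay
10   M       14    Zoe
add column assists_x5 = t['assists'] * 5:
   pos  assists player  assists_x5
9    G       17    Fay          85
10   M       14    Zoe          70
add column assists_x5_x4 = t['assists_x5'] * 4:
   pos  assists player  assists_x5  assists_x5_x4
9    G       17    Fay          85            340
10   M       14    Zoe          70            280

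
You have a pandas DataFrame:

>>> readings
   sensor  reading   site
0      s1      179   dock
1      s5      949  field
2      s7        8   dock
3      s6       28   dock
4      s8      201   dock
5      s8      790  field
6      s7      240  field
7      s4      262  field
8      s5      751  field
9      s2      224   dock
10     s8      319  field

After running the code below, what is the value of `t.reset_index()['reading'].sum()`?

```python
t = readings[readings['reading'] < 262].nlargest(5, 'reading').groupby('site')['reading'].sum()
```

872

filter rows where reading < 262:
  sensor  reading   site
0     s1      179   dock
2     s7        8   dock
3     s6       28   dock
4     s8      201   dock
6     s7      240  field
9     s2      224   dock
take 5 rows with largest reading:
  sensor  reading   site
6     s7      240  field
9     s2      224   dock
4     s8      201   dock
0     s1      179   dock
3     s6       28   dock
group by site, sum of reading:
site
dock     632
field    240
Name: reading, dtype: int64
reset_index():
    site  reading
0   dock      632
1  field      240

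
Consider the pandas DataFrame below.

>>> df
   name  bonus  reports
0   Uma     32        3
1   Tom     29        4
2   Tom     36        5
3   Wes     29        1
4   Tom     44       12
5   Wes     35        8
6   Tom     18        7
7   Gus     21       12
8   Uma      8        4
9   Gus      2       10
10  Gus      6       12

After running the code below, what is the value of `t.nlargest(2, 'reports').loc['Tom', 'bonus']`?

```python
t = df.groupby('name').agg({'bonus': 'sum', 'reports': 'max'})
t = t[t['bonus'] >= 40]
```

group by name: sum(bonus), max(reports):
      bonus  reports
name                
Gus      29       12
Tom     127       12
Uma      40        4
Wes      64        8
filter rows where bonus >= 40:
      bonus  reports
name                
Tom     127       12
Uma      40        4
Wes      64        8
take 2 rows with largest reports:
      bonus  reports
name                
Tom     127       12
Wes      64        8
The value at row 'Tom', column 'bonus' is 127.

127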